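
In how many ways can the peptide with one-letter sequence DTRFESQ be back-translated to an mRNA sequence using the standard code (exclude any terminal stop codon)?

Asp: 2 codons.
Thr: 4 codons.
Arg: 6 codons.
Phe: 2 codons.
Glu: 2 codons.
Ser: 6 codons.
Gln: 2 codons.
2 × 4 × 6 × 2 × 2 × 6 × 2 = 2304.

2304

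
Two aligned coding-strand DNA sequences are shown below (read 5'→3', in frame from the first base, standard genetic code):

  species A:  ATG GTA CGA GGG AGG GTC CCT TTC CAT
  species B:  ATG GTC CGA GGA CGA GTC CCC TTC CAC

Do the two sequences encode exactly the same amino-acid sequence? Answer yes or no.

Codon 1: ATG Met / ATG Met — identical.
Codon 2: GTA Val / GTC Val — synonymous.
Codon 3: CGA Arg / CGA Arg — identical.
Codon 4: GGG Gly / GGA Gly — synonymous.
Codon 5: AGG Arg / CGA Arg — synonymous.
Codon 6: GTC Val / GTC Val — identical.
Codon 7: CCT Pro / CCC Pro — synonymous.
Codon 8: TTC Phe / TTC Phe — identical.
Codon 9: CAT His / CAC His — synonymous.
Nonsynonymous differences: 0 → same protein.

yes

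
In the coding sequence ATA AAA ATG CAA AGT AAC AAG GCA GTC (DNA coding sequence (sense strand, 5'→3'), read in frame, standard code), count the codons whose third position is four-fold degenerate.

2

Codon 1 ATA (Ile): third position 3-fold.
Codon 2 AAA (Lys): third position 2-fold.
Codon 3 ATG (Met): third position 1-fold.
Codon 4 CAA (Gln): third position 2-fold.
Codon 5 AGT (Ser): third position 2-fold.
Codon 6 AAC (Asn): third position 2-fold.
Codon 7 AAG (Lys): third position 2-fold.
Codon 8 GCA (Ala): third position 4-fold.
Codon 9 GTC (Val): third position 4-fold.
Four-fold degenerate third positions: 2.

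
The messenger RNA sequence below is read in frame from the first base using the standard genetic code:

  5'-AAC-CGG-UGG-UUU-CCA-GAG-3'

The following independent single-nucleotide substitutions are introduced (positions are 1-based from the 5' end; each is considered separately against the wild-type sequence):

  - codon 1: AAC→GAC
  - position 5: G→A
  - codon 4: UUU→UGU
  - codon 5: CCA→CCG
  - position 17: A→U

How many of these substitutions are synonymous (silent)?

Codon 1: AAC (Asn) → GAC (Asp) — missense.
Codon 2: CGG (Arg) → CAG (Gln) — missense.
Codon 4: UUU (Phe) → UGU (Cys) — missense.
Codon 5: CCA (Pro) → CCG (Pro) — synonymous.
Codon 6: GAG (Glu) → GUG (Val) — missense.
Synonymous: 1 of 5.

1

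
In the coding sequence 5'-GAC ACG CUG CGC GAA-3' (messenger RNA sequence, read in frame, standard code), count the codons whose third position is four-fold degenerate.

Codon 1 GAC (Asp): third position 2-fold.
Codon 2 ACG (Thr): third position 4-fold.
Codon 3 CUG (Leu): third position 4-fold.
Codon 4 CGC (Arg): third position 4-fold.
Codon 5 GAA (Glu): third position 2-fold.
Four-fold degenerate third positions: 3.

3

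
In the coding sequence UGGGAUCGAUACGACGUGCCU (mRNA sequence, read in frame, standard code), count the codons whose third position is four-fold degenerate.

Codon 1 UGG (Trp): third position 1-fold.
Codon 2 GAU (Asp): third position 2-fold.
Codon 3 CGA (Arg): third position 4-fold.
Codon 4 UAC (Tyr): third position 2-fold.
Codon 5 GAC (Asp): third position 2-fold.
Codon 6 GUG (Val): third position 4-fold.
Codon 7 CCU (Pro): third position 4-fold.
Four-fold degenerate third positions: 3.

3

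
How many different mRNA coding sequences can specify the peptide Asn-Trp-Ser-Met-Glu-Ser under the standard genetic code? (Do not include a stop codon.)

144

Asn: 2 codons.
Trp: 1 codon.
Ser: 6 codons.
Met: 1 codon.
Glu: 2 codons.
Ser: 6 codons.
2 × 1 × 6 × 1 × 2 × 6 = 144.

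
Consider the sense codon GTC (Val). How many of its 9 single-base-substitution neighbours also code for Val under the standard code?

Position 1: none → 0 synonymous.
Position 2: none → 0 synonymous.
Position 3: GTT, GTA, GTG → 3 synonymous.
Total: 0 + 0 + 3 = 3.

3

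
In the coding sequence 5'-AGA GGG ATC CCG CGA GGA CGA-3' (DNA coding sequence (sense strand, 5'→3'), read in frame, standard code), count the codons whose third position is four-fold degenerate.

5

Codon 1 AGA (Arg): third position 2-fold.
Codon 2 GGG (Gly): third position 4-fold.
Codon 3 ATC (Ile): third position 3-fold.
Codon 4 CCG (Pro): third position 4-fold.
Codon 5 CGA (Arg): third position 4-fold.
Codon 6 GGA (Gly): third position 4-fold.
Codon 7 CGA (Arg): third position 4-fold.
Four-fold degenerate third positions: 5.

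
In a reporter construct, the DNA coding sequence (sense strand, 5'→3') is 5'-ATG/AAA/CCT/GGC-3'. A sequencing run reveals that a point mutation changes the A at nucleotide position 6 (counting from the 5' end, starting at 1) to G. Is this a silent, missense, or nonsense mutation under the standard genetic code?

silent

Position 6 falls in codon 2: AAA → Lys.
After the substitution the codon is AAG → Lys.
Both encode Lys, so the change is synonymous.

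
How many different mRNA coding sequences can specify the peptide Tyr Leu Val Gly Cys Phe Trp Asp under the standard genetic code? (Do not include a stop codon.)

1536

Tyr: 2 codons.
Leu: 6 codons.
Val: 4 codons.
Gly: 4 codons.
Cys: 2 codons.
Phe: 2 codons.
Trp: 1 codon.
Asp: 2 codons.
2 × 6 × 4 × 4 × 2 × 2 × 1 × 2 = 1536.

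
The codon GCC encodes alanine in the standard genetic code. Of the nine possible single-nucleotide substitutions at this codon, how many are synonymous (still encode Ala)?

Position 1: none → 0 synonymous.
Position 2: none → 0 synonymous.
Position 3: GCU, GCA, GCG → 3 synonymous.
Total: 0 + 0 + 3 = 3.

3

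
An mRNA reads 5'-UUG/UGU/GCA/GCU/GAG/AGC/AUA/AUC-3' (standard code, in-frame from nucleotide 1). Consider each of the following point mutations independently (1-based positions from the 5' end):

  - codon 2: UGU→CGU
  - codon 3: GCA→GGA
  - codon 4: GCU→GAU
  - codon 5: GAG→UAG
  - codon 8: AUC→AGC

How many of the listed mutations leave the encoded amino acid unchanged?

Codon 2: UGU (Cys) → CGU (Arg) — missense.
Codon 3: GCA (Ala) → GGA (Gly) — missense.
Codon 4: GCU (Ala) → GAU (Asp) — missense.
Codon 5: GAG (Glu) → UAG (Stop) — nonsense.
Codon 8: AUC (Ile) → AGC (Ser) — missense.
Synonymous: 0 of 5.

0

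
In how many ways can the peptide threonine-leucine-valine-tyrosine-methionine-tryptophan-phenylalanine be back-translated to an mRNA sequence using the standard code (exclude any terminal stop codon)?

384

Thr: 4 codons.
Leu: 6 codons.
Val: 4 codons.
Tyr: 2 codons.
Met: 1 codon.
Trp: 1 codon.
Phe: 2 codons.
4 × 6 × 4 × 2 × 1 × 1 × 2 = 384.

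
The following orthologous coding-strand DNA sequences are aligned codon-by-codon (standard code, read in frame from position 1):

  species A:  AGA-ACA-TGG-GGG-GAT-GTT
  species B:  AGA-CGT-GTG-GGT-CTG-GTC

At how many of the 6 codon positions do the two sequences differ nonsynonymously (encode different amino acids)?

3

Codon 1: AGA Arg / AGA Arg — identical.
Codon 2: ACA Thr / CGT Arg — nonsynonymous.
Codon 3: TGG Trp / GTG Val — nonsynonymous.
Codon 4: GGG Gly / GGT Gly — synonymous.
Codon 5: GAT Asp / CTG Leu — nonsynonymous.
Codon 6: GTT Val / GTC Val — synonymous.
Nonsynonymous differences: 3.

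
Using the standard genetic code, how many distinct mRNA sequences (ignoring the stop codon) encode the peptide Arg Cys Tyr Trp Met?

24

Arg: 6 codons.
Cys: 2 codons.
Tyr: 2 codons.
Trp: 1 codon.
Met: 1 codon.
6 × 2 × 2 × 1 × 1 = 24.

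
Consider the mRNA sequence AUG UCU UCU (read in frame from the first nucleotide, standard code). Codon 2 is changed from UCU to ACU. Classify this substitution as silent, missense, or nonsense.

missense

Position 4 falls in codon 2: UCU → Ser.
After the substitution the codon is ACU → Thr.
Ser ≠ Thr, so this is a missense mutation.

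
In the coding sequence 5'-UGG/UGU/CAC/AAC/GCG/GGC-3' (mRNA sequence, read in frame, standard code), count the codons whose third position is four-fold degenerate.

2

Codon 1 UGG (Trp): third position 1-fold.
Codon 2 UGU (Cys): third position 2-fold.
Codon 3 CAC (His): third position 2-fold.
Codon 4 AAC (Asn): third position 2-fold.
Codon 5 GCG (Ala): third position 4-fold.
Codon 6 GGC (Gly): third position 4-fold.
Four-fold degenerate third positions: 2.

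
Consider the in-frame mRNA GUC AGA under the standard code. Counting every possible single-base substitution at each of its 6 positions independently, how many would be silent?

5

Codon 1 (GUC, Val): 3 synonymous substitutions.
Codon 2 (AGA, Arg): 2 synonymous substitutions.
Total: 3 + 2 = 5.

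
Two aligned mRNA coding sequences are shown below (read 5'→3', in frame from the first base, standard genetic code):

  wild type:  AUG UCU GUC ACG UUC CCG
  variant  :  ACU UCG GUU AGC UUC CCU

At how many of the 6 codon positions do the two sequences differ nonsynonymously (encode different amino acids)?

Codon 1: AUG Met / ACU Thr — nonsynonymous.
Codon 2: UCU Ser / UCG Ser — synonymous.
Codon 3: GUC Val / GUU Val — synonymous.
Codon 4: ACG Thr / AGC Ser — nonsynonymous.
Codon 5: UUC Phe / UUC Phe — identical.
Codon 6: CCG Pro / CCU Pro — synonymous.
Nonsynonymous differences: 2.

2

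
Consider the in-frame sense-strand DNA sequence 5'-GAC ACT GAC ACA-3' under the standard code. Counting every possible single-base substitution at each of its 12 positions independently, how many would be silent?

Codon 1 (GAC, Asp): 1 synonymous substitution.
Codon 2 (ACT, Thr): 3 synonymous substitutions.
Codon 3 (GAC, Asp): 1 synonymous substitution.
Codon 4 (ACA, Thr): 3 synonymous substitutions.
Total: 1 + 3 + 1 + 3 = 8.

8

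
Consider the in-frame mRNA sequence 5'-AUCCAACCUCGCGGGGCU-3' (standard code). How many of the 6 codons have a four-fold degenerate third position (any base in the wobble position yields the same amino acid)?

4

Codon 1 AUC (Ile): third position 3-fold.
Codon 2 CAA (Gln): third position 2-fold.
Codon 3 CCU (Pro): third position 4-fold.
Codon 4 CGC (Arg): third position 4-fold.
Codon 5 GGG (Gly): third position 4-fold.
Codon 6 GCU (Ala): third position 4-fold.
Four-fold degenerate third positions: 4.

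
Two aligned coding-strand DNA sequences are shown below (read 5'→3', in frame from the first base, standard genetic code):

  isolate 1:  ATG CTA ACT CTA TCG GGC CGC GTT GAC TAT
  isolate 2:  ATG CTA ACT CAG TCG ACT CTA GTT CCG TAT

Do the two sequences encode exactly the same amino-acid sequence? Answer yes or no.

no

Codon 1: ATG Met / ATG Met — identical.
Codon 2: CTA Leu / CTA Leu — identical.
Codon 3: ACT Thr / ACT Thr — identical.
Codon 4: CTA Leu / CAG Gln — nonsynonymous.
Codon 5: TCG Ser / TCG Ser — identical.
Codon 6: GGC Gly / ACT Thr — nonsynonymous.
Codon 7: CGC Arg / CTA Leu — nonsynonymous.
Codon 8: GTT Val / GTT Val — identical.
Codon 9: GAC Asp / CCG Pro — nonsynonymous.
Codon 10: TAT Tyr / TAT Tyr — identical.
Nonsynonymous differences: 4 → different protein.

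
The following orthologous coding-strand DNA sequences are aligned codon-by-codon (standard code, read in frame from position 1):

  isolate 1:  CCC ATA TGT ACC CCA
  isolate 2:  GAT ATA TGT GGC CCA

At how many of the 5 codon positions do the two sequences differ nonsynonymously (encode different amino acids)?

2

Codon 1: CCC Pro / GAT Asp — nonsynonymous.
Codon 2: ATA Ile / ATA Ile — identical.
Codon 3: TGT Cys / TGT Cys — identical.
Codon 4: ACC Thr / GGC Gly — nonsynonymous.
Codon 5: CCA Pro / CCA Pro — identical.
Nonsynonymous differences: 2.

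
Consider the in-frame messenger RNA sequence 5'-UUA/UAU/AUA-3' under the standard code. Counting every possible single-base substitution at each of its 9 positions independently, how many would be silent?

5

Codon 1 (UUA, Leu): 2 synonymous substitutions.
Codon 2 (UAU, Tyr): 1 synonymous substitution.
Codon 3 (AUA, Ile): 2 synonymous substitutions.
Total: 2 + 1 + 2 = 5.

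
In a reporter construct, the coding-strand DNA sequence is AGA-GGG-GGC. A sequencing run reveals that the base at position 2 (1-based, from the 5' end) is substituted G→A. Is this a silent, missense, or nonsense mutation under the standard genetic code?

missense

Position 2 falls in codon 1: AGA → Arg.
After the substitution the codon is AAA → Lys.
Arg ≠ Lys, so this is a missense mutation.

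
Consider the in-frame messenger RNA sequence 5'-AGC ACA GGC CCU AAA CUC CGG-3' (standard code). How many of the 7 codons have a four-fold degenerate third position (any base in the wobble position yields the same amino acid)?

5

Codon 1 AGC (Ser): third position 2-fold.
Codon 2 ACA (Thr): third position 4-fold.
Codon 3 GGC (Gly): third position 4-fold.
Codon 4 CCU (Pro): third position 4-fold.
Codon 5 AAA (Lys): third position 2-fold.
Codon 6 CUC (Leu): third position 4-fold.
Codon 7 CGG (Arg): third position 4-fold.
Four-fold degenerate third positions: 5.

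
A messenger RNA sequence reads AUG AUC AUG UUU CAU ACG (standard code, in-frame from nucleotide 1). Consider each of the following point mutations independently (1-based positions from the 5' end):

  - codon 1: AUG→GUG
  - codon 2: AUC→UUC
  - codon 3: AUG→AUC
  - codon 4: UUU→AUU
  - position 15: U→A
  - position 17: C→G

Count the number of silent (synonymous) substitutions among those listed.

Codon 1: AUG (Met) → GUG (Val) — missense.
Codon 2: AUC (Ile) → UUC (Phe) — missense.
Codon 3: AUG (Met) → AUC (Ile) — missense.
Codon 4: UUU (Phe) → AUU (Ile) — missense.
Codon 5: CAU (His) → CAA (Gln) — missense.
Codon 6: ACG (Thr) → AGG (Arg) — missense.
Synonymous: 0 of 6.

0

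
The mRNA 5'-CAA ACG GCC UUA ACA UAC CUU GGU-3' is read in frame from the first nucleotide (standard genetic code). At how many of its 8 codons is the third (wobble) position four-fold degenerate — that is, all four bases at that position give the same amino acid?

Codon 1 CAA (Gln): third position 2-fold.
Codon 2 ACG (Thr): third position 4-fold.
Codon 3 GCC (Ala): third position 4-fold.
Codon 4 UUA (Leu): third position 2-fold.
Codon 5 ACA (Thr): third position 4-fold.
Codon 6 UAC (Tyr): third position 2-fold.
Codon 7 CUU (Leu): third position 4-fold.
Codon 8 GGU (Gly): third position 4-fold.
Four-fold degenerate third positions: 5.

5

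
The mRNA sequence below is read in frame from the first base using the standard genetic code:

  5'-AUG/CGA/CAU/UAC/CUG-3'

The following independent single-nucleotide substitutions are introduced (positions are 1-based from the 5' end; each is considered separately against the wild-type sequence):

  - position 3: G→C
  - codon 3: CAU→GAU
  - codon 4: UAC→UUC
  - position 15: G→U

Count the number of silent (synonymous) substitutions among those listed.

1

Codon 1: AUG (Met) → AUC (Ile) — missense.
Codon 3: CAU (His) → GAU (Asp) — missense.
Codon 4: UAC (Tyr) → UUC (Phe) — missense.
Codon 5: CUG (Leu) → CUU (Leu) — synonymous.
Synonymous: 1 of 4.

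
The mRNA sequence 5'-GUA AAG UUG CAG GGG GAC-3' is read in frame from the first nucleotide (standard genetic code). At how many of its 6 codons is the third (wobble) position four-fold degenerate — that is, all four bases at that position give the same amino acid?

2

Codon 1 GUA (Val): third position 4-fold.
Codon 2 AAG (Lys): third position 2-fold.
Codon 3 UUG (Leu): third position 2-fold.
Codon 4 CAG (Gln): third position 2-fold.
Codon 5 GGG (Gly): third position 4-fold.
Codon 6 GAC (Asp): third position 2-fold.
Four-fold degenerate third positions: 2.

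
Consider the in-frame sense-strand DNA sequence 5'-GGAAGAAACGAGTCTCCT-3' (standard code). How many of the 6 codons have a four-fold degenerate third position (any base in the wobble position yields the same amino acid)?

Codon 1 GGA (Gly): third position 4-fold.
Codon 2 AGA (Arg): third position 2-fold.
Codon 3 AAC (Asn): third position 2-fold.
Codon 4 GAG (Glu): third position 2-fold.
Codon 5 TCT (Ser): third position 4-fold.
Codon 6 CCT (Pro): third position 4-fold.
Four-fold degenerate third positions: 3.

3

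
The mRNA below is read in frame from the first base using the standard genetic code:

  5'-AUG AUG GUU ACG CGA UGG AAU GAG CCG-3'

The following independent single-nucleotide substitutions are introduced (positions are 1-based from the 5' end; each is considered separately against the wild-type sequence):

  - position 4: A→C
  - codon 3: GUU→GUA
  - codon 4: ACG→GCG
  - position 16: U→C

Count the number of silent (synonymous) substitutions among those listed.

1

Codon 2: AUG (Met) → CUG (Leu) — missense.
Codon 3: GUU (Val) → GUA (Val) — synonymous.
Codon 4: ACG (Thr) → GCG (Ala) — missense.
Codon 6: UGG (Trp) → CGG (Arg) — missense.
Synonymous: 1 of 4.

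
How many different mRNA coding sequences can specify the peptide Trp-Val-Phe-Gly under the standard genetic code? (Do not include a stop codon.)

32

Trp: 1 codon.
Val: 4 codons.
Phe: 2 codons.
Gly: 4 codons.
1 × 4 × 2 × 4 = 32.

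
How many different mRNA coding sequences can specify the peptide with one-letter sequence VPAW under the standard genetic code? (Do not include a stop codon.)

Val: 4 codons.
Pro: 4 codons.
Ala: 4 codons.
Trp: 1 codon.
4 × 4 × 4 × 1 = 64.

64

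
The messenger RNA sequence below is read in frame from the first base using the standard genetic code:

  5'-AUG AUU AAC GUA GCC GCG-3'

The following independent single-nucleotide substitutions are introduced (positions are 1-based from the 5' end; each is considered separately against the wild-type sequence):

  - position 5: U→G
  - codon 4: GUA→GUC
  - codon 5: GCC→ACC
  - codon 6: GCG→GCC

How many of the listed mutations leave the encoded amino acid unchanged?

Codon 2: AUU (Ile) → AGU (Ser) — missense.
Codon 4: GUA (Val) → GUC (Val) — synonymous.
Codon 5: GCC (Ala) → ACC (Thr) — missense.
Codon 6: GCG (Ala) → GCC (Ala) — synonymous.
Synonymous: 2 of 4.

2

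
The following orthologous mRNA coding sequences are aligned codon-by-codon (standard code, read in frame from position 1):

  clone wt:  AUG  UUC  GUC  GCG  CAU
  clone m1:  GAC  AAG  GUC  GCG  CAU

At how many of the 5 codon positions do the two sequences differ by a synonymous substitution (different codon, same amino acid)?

0

Codon 1: AUG Met / GAC Asp — nonsynonymous.
Codon 2: UUC Phe / AAG Lys — nonsynonymous.
Codon 3: GUC Val / GUC Val — identical.
Codon 4: GCG Ala / GCG Ala — identical.
Codon 5: CAU His / CAU His — identical.
Synonymous differences: 0.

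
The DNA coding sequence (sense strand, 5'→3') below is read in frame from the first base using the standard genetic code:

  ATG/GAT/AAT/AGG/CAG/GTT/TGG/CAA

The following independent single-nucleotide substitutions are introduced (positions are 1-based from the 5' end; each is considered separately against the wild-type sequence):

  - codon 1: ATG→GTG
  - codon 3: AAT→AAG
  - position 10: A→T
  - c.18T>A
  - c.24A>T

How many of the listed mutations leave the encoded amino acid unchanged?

1

Codon 1: ATG (Met) → GTG (Val) — missense.
Codon 3: AAT (Asn) → AAG (Lys) — missense.
Codon 4: AGG (Arg) → TGG (Trp) — missense.
Codon 6: GTT (Val) → GTA (Val) — synonymous.
Codon 8: CAA (Gln) → CAT (His) — missense.
Synonymous: 1 of 5.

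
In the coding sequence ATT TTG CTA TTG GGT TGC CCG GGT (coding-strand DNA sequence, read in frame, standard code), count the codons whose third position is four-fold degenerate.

4

Codon 1 ATT (Ile): third position 3-fold.
Codon 2 TTG (Leu): third position 2-fold.
Codon 3 CTA (Leu): third position 4-fold.
Codon 4 TTG (Leu): third position 2-fold.
Codon 5 GGT (Gly): third position 4-fold.
Codon 6 TGC (Cys): third position 2-fold.
Codon 7 CCG (Pro): third position 4-fold.
Codon 8 GGT (Gly): third position 4-fold.
Four-fold degenerate third positions: 4.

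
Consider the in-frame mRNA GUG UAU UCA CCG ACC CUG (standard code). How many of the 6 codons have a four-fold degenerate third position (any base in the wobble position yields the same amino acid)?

5

Codon 1 GUG (Val): third position 4-fold.
Codon 2 UAU (Tyr): third position 2-fold.
Codon 3 UCA (Ser): third position 4-fold.
Codon 4 CCG (Pro): third position 4-fold.
Codon 5 ACC (Thr): third position 4-fold.
Codon 6 CUG (Leu): third position 4-fold.
Four-fold degenerate third positions: 5.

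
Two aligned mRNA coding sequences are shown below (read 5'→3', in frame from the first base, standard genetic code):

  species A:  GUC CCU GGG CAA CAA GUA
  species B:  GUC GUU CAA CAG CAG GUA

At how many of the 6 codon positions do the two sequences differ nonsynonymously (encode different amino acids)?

Codon 1: GUC Val / GUC Val — identical.
Codon 2: CCU Pro / GUU Val — nonsynonymous.
Codon 3: GGG Gly / CAA Gln — nonsynonymous.
Codon 4: CAA Gln / CAG Gln — synonymous.
Codon 5: CAA Gln / CAG Gln — synonymous.
Codon 6: GUA Val / GUA Val — identical.
Nonsynonymous differences: 2.

2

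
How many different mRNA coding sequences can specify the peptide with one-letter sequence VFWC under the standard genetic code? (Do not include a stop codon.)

16

Val: 4 codons.
Phe: 2 codons.
Trp: 1 codon.
Cys: 2 codons.
4 × 2 × 1 × 2 = 16.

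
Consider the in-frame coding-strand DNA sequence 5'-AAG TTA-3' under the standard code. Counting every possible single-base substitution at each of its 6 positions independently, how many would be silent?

Codon 1 (AAG, Lys): 1 synonymous substitution.
Codon 2 (TTA, Leu): 2 synonymous substitutions.
Total: 1 + 2 = 3.

3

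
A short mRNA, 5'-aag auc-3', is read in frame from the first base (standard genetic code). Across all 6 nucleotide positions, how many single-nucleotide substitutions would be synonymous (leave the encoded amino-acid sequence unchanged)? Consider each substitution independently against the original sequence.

Codon 1 (AAG, Lys): 1 synonymous substitution.
Codon 2 (AUC, Ile): 2 synonymous substitutions.
Total: 1 + 2 = 3.

3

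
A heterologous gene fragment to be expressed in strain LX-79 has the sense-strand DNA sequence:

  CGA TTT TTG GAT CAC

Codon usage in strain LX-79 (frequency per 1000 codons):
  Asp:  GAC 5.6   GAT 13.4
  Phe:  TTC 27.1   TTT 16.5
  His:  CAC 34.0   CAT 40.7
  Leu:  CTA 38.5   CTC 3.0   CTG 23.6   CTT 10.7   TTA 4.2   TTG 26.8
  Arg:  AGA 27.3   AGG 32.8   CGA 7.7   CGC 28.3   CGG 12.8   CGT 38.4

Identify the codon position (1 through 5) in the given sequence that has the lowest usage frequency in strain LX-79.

Codon 1 CGA (Arg): 7.7 per 1000.
Codon 2 TTT (Phe): 16.5 per 1000.
Codon 3 TTG (Leu): 26.8 per 1000.
Codon 4 GAT (Asp): 13.4 per 1000.
Codon 5 CAC (His): 34.0 per 1000.
Lowest frequency is 7.7 at codon 1.

1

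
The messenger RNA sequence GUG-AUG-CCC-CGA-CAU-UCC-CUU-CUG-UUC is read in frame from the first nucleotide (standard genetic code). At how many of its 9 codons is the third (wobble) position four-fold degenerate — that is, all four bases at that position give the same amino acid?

6

Codon 1 GUG (Val): third position 4-fold.
Codon 2 AUG (Met): third position 1-fold.
Codon 3 CCC (Pro): third position 4-fold.
Codon 4 CGA (Arg): third position 4-fold.
Codon 5 CAU (His): third position 2-fold.
Codon 6 UCC (Ser): third position 4-fold.
Codon 7 CUU (Leu): third position 4-fold.
Codon 8 CUG (Leu): third position 4-fold.
Codon 9 UUC (Phe): third position 2-fold.
Four-fold degenerate third positions: 6.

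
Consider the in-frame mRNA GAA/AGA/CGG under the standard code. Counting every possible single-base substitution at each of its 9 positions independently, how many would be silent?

7

Codon 1 (GAA, Glu): 1 synonymous substitution.
Codon 2 (AGA, Arg): 2 synonymous substitutions.
Codon 3 (CGG, Arg): 4 synonymous substitutions.
Total: 1 + 2 + 4 = 7.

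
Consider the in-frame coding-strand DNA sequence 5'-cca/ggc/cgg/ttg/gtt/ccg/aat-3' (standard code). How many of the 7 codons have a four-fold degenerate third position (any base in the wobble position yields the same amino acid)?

Codon 1 CCA (Pro): third position 4-fold.
Codon 2 GGC (Gly): third position 4-fold.
Codon 3 CGG (Arg): third position 4-fold.
Codon 4 TTG (Leu): third position 2-fold.
Codon 5 GTT (Val): third position 4-fold.
Codon 6 CCG (Pro): third position 4-fold.
Codon 7 AAT (Asn): third position 2-fold.
Four-fold degenerate third positions: 5.

5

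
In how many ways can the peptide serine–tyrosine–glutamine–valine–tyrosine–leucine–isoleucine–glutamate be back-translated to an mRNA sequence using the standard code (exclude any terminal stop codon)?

6912

Ser: 6 codons.
Tyr: 2 codons.
Gln: 2 codons.
Val: 4 codons.
Tyr: 2 codons.
Leu: 6 codons.
Ile: 3 codons.
Glu: 2 codons.
6 × 2 × 2 × 4 × 2 × 6 × 3 × 2 = 6912.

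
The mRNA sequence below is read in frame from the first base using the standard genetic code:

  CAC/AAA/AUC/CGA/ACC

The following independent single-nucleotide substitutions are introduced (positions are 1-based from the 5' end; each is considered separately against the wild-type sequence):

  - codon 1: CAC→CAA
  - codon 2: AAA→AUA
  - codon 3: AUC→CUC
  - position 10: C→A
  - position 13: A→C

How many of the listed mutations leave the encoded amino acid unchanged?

1

Codon 1: CAC (His) → CAA (Gln) — missense.
Codon 2: AAA (Lys) → AUA (Ile) — missense.
Codon 3: AUC (Ile) → CUC (Leu) — missense.
Codon 4: CGA (Arg) → AGA (Arg) — synonymous.
Codon 5: ACC (Thr) → CCC (Pro) — missense.
Synonymous: 1 of 5.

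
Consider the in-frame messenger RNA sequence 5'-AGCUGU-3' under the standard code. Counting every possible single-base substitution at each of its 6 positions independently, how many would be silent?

Codon 1 (AGC, Ser): 1 synonymous substitution.
Codon 2 (UGU, Cys): 1 synonymous substitution.
Total: 1 + 1 = 2.

2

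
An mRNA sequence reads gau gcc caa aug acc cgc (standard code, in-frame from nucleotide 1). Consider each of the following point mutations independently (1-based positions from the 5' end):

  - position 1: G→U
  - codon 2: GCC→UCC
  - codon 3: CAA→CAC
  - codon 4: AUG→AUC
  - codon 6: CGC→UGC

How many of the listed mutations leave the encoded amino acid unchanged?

0

Codon 1: GAU (Asp) → UAU (Tyr) — missense.
Codon 2: GCC (Ala) → UCC (Ser) — missense.
Codon 3: CAA (Gln) → CAC (His) — missense.
Codon 4: AUG (Met) → AUC (Ile) — missense.
Codon 6: CGC (Arg) → UGC (Cys) — missense.
Synonymous: 0 of 5.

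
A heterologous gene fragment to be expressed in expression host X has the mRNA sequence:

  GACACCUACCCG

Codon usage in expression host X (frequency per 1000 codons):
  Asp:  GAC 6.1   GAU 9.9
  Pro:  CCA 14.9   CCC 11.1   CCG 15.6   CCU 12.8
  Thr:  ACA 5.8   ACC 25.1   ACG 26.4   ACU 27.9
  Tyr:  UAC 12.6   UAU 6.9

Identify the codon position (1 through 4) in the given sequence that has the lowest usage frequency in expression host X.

1

Codon 1 GAC (Asp): 6.1 per 1000.
Codon 2 ACC (Thr): 25.1 per 1000.
Codon 3 UAC (Tyr): 12.6 per 1000.
Codon 4 CCG (Pro): 15.6 per 1000.
Lowest frequency is 6.1 at codon 1.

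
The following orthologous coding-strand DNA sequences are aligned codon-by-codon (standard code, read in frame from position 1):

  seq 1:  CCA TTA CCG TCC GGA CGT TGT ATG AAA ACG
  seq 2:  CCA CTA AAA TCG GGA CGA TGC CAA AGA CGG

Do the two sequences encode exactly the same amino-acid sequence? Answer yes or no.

Codon 1: CCA Pro / CCA Pro — identical.
Codon 2: TTA Leu / CTA Leu — synonymous.
Codon 3: CCG Pro / AAA Lys — nonsynonymous.
Codon 4: TCC Ser / TCG Ser — synonymous.
Codon 5: GGA Gly / GGA Gly — identical.
Codon 6: CGT Arg / CGA Arg — synonymous.
Codon 7: TGT Cys / TGC Cys — synonymous.
Codon 8: ATG Met / CAA Gln — nonsynonymous.
Codon 9: AAA Lys / AGA Arg — nonsynonymous.
Codon 10: ACG Thr / CGG Arg — nonsynonymous.
Nonsynonymous differences: 4 → different protein.

no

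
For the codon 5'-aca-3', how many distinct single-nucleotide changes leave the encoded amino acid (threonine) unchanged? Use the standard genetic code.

3

Position 1: none → 0 synonymous.
Position 2: none → 0 synonymous.
Position 3: ACT, ACC, ACG → 3 synonymous.
Total: 0 + 0 + 3 = 3.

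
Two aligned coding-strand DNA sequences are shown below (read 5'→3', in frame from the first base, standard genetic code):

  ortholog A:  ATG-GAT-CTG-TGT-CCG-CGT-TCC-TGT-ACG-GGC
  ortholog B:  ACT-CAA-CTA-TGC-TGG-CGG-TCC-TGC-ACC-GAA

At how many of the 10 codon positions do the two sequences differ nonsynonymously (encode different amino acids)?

Codon 1: ATG Met / ACT Thr — nonsynonymous.
Codon 2: GAT Asp / CAA Gln — nonsynonymous.
Codon 3: CTG Leu / CTA Leu — synonymous.
Codon 4: TGT Cys / TGC Cys — synonymous.
Codon 5: CCG Pro / TGG Trp — nonsynonymous.
Codon 6: CGT Arg / CGG Arg — synonymous.
Codon 7: TCC Ser / TCC Ser — identical.
Codon 8: TGT Cys / TGC Cys — synonymous.
Codon 9: ACG Thr / ACC Thr — synonymous.
Codon 10: GGC Gly / GAA Glu — nonsynonymous.
Nonsynonymous differences: 4.

4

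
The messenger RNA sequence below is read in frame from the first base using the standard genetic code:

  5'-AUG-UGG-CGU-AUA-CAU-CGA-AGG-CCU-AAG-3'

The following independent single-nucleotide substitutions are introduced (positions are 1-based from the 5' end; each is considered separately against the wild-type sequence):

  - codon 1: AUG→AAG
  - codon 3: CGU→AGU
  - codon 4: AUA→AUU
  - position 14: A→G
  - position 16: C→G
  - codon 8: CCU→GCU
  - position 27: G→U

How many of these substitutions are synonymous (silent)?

1

Codon 1: AUG (Met) → AAG (Lys) — missense.
Codon 3: CGU (Arg) → AGU (Ser) — missense.
Codon 4: AUA (Ile) → AUU (Ile) — synonymous.
Codon 5: CAU (His) → CGU (Arg) — missense.
Codon 6: CGA (Arg) → GGA (Gly) — missense.
Codon 8: CCU (Pro) → GCU (Ala) — missense.
Codon 9: AAG (Lys) → AAU (Asn) — missense.
Synonymous: 1 of 7.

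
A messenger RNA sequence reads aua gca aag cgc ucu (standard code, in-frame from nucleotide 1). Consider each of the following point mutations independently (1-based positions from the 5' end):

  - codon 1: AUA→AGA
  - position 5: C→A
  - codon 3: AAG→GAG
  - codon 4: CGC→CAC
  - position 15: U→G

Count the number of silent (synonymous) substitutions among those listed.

1

Codon 1: AUA (Ile) → AGA (Arg) — missense.
Codon 2: GCA (Ala) → GAA (Glu) — missense.
Codon 3: AAG (Lys) → GAG (Glu) — missense.
Codon 4: CGC (Arg) → CAC (His) — missense.
Codon 5: UCU (Ser) → UCG (Ser) — synonymous.
Synonymous: 1 of 5.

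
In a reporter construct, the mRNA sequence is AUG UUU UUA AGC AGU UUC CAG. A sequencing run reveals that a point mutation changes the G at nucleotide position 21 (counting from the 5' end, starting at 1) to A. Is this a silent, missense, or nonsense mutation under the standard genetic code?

Position 21 falls in codon 7: CAG → Gln.
After the substitution the codon is CAA → Gln.
Both encode Gln, so the change is synonymous.

silent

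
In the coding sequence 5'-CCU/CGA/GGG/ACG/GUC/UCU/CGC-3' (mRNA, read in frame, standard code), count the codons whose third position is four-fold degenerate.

Codon 1 CCU (Pro): third position 4-fold.
Codon 2 CGA (Arg): third position 4-fold.
Codon 3 GGG (Gly): third position 4-fold.
Codon 4 ACG (Thr): third position 4-fold.
Codon 5 GUC (Val): third position 4-fold.
Codon 6 UCU (Ser): third position 4-fold.
Codon 7 CGC (Arg): third position 4-fold.
Four-fold degenerate third positions: 7.

7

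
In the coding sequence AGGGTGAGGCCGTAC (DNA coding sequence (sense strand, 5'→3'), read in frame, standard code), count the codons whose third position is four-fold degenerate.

2

Codon 1 AGG (Arg): third position 2-fold.
Codon 2 GTG (Val): third position 4-fold.
Codon 3 AGG (Arg): third position 2-fold.
Codon 4 CCG (Pro): third position 4-fold.
Codon 5 TAC (Tyr): third position 2-fold.
Four-fold degenerate third positions: 2.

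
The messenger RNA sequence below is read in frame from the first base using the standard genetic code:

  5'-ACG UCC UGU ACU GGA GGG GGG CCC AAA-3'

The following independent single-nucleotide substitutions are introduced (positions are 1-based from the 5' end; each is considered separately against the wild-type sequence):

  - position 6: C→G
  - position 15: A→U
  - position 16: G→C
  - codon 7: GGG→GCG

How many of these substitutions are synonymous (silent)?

2

Codon 2: UCC (Ser) → UCG (Ser) — synonymous.
Codon 5: GGA (Gly) → GGU (Gly) — synonymous.
Codon 6: GGG (Gly) → CGG (Arg) — missense.
Codon 7: GGG (Gly) → GCG (Ala) — missense.
Synonymous: 2 of 4.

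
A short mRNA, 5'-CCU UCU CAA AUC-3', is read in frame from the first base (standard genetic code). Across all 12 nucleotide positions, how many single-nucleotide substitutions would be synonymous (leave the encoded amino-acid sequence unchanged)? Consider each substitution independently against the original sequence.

9

Codon 1 (CCU, Pro): 3 synonymous substitutions.
Codon 2 (UCU, Ser): 3 synonymous substitutions.
Codon 3 (CAA, Gln): 1 synonymous substitution.
Codon 4 (AUC, Ile): 2 synonymous substitutions.
Total: 3 + 3 + 1 + 2 = 9.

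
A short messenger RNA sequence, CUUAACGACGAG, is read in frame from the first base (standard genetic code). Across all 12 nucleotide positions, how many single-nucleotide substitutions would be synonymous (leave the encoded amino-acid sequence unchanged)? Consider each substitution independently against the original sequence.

6

Codon 1 (CUU, Leu): 3 synonymous substitutions.
Codon 2 (AAC, Asn): 1 synonymous substitution.
Codon 3 (GAC, Asp): 1 synonymous substitution.
Codon 4 (GAG, Glu): 1 synonymous substitution.
Total: 3 + 1 + 1 + 1 = 6.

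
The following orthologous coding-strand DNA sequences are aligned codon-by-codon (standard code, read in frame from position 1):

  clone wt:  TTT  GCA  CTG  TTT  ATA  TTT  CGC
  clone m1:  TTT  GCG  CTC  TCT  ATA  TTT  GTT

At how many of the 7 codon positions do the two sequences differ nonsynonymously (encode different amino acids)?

2

Codon 1: TTT Phe / TTT Phe — identical.
Codon 2: GCA Ala / GCG Ala — synonymous.
Codon 3: CTG Leu / CTC Leu — synonymous.
Codon 4: TTT Phe / TCT Ser — nonsynonymous.
Codon 5: ATA Ile / ATA Ile — identical.
Codon 6: TTT Phe / TTT Phe — identical.
Codon 7: CGC Arg / GTT Val — nonsynonymous.
Nonsynonymous differences: 2.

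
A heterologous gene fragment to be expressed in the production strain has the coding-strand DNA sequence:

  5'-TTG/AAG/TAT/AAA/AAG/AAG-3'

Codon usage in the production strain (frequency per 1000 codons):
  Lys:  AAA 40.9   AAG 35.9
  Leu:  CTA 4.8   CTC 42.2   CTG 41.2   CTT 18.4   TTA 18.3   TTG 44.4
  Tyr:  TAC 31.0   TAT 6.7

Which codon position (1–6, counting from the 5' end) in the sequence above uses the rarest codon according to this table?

Codon 1 TTG (Leu): 44.4 per 1000.
Codon 2 AAG (Lys): 35.9 per 1000.
Codon 3 TAT (Tyr): 6.7 per 1000.
Codon 4 AAA (Lys): 40.9 per 1000.
Codon 5 AAG (Lys): 35.9 per 1000.
Codon 6 AAG (Lys): 35.9 per 1000.
Lowest frequency is 6.7 at codon 3.

3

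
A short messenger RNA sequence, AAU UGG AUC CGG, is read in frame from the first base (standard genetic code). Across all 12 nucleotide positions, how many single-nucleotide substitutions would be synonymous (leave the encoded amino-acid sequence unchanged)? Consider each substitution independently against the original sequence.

Codon 1 (AAU, Asn): 1 synonymous substitution.
Codon 2 (UGG, Trp): 0 synonymous substitutions.
Codon 3 (AUC, Ile): 2 synonymous substitutions.
Codon 4 (CGG, Arg): 4 synonymous substitutions.
Total: 1 + 0 + 2 + 4 = 7.

7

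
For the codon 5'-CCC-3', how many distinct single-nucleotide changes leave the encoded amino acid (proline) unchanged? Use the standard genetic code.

Position 1: none → 0 synonymous.
Position 2: none → 0 synonymous.
Position 3: CCU, CCA, CCG → 3 synonymous.
Total: 0 + 0 + 3 = 3.

3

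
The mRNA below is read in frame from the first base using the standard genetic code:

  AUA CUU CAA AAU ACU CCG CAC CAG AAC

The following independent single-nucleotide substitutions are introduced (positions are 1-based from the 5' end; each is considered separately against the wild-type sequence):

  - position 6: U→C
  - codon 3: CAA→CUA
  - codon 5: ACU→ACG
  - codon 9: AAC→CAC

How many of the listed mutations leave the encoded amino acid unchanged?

2

Codon 2: CUU (Leu) → CUC (Leu) — synonymous.
Codon 3: CAA (Gln) → CUA (Leu) — missense.
Codon 5: ACU (Thr) → ACG (Thr) — synonymous.
Codon 9: AAC (Asn) → CAC (His) — missense.
Synonymous: 2 of 4.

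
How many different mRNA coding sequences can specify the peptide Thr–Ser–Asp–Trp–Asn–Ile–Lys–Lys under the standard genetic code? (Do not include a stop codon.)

Thr: 4 codons.
Ser: 6 codons.
Asp: 2 codons.
Trp: 1 codon.
Asn: 2 codons.
Ile: 3 codons.
Lys: 2 codons.
Lys: 2 codons.
4 × 6 × 2 × 1 × 2 × 3 × 2 × 2 = 1152.

1152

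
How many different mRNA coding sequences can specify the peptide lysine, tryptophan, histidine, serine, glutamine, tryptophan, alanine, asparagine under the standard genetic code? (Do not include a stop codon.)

Lys: 2 codons.
Trp: 1 codon.
His: 2 codons.
Ser: 6 codons.
Gln: 2 codons.
Trp: 1 codon.
Ala: 4 codons.
Asn: 2 codons.
2 × 1 × 2 × 6 × 2 × 1 × 4 × 2 = 384.

384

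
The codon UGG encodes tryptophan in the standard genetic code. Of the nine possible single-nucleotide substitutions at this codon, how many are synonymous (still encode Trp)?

0

Position 1: none → 0 synonymous.
Position 2: none → 0 synonymous.
Position 3: none → 0 synonymous.
Total: 0 + 0 + 0 = 0.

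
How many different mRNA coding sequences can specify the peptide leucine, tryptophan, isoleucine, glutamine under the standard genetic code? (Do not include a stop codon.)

36

Leu: 6 codons.
Trp: 1 codon.
Ile: 3 codons.
Gln: 2 codons.
6 × 1 × 3 × 2 = 36.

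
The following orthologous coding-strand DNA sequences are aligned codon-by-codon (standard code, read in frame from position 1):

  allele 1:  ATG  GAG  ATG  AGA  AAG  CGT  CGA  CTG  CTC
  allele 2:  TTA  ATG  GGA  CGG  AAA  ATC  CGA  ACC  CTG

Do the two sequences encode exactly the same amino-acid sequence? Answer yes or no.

no

Codon 1: ATG Met / TTA Leu — nonsynonymous.
Codon 2: GAG Glu / ATG Met — nonsynonymous.
Codon 3: ATG Met / GGA Gly — nonsynonymous.
Codon 4: AGA Arg / CGG Arg — synonymous.
Codon 5: AAG Lys / AAA Lys — synonymous.
Codon 6: CGT Arg / ATC Ile — nonsynonymous.
Codon 7: CGA Arg / CGA Arg — identical.
Codon 8: CTG Leu / ACC Thr — nonsynonymous.
Codon 9: CTC Leu / CTG Leu — synonymous.
Nonsynonymous differences: 5 → different protein.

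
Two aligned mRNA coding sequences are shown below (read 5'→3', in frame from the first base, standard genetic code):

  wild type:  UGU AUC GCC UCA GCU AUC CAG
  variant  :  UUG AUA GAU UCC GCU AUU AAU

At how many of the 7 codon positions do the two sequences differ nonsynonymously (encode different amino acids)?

Codon 1: UGU Cys / UUG Leu — nonsynonymous.
Codon 2: AUC Ile / AUA Ile — synonymous.
Codon 3: GCC Ala / GAU Asp — nonsynonymous.
Codon 4: UCA Ser / UCC Ser — synonymous.
Codon 5: GCU Ala / GCU Ala — identical.
Codon 6: AUC Ile / AUU Ile — synonymous.
Codon 7: CAG Gln / AAU Asn — nonsynonymous.
Nonsynonymous differences: 3.

3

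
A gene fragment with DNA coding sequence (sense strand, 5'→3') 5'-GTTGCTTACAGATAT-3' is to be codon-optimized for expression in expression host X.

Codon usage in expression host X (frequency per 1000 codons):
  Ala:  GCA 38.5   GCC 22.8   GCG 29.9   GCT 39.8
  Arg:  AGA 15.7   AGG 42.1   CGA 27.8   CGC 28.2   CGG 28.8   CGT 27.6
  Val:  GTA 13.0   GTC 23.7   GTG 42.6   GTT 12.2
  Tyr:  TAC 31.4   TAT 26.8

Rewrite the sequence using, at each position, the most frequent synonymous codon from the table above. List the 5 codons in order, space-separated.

GTG GCT TAC AGG TAC

Codon 1 (Val): best is GTG at 42.6.
Codon 2 (Ala): best is GCT at 39.8.
Codon 3 (Tyr): best is TAC at 31.4.
Codon 4 (Arg): best is AGG at 42.1.
Codon 5 (Tyr): best is TAC at 31.4.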